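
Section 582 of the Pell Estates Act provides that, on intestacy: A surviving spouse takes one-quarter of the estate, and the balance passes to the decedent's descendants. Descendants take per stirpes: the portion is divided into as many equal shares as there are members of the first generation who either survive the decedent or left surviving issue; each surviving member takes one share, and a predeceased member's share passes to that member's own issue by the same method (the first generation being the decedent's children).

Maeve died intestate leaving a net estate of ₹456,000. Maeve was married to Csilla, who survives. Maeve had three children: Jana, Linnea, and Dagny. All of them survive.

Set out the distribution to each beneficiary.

Csilla: ₹114,000; Jana: ₹114,000; Linnea: ₹114,000; Dagny: ₹114,000

Csilla takes one-quarter of ₹456,000 = ₹114,000. The remaining ₹342,000 passes to the descendants.
The descendants' portion (₹342,000) is divided into 3 shares of ₹114,000: Jana, Linnea, and Dagny each take ₹114,000.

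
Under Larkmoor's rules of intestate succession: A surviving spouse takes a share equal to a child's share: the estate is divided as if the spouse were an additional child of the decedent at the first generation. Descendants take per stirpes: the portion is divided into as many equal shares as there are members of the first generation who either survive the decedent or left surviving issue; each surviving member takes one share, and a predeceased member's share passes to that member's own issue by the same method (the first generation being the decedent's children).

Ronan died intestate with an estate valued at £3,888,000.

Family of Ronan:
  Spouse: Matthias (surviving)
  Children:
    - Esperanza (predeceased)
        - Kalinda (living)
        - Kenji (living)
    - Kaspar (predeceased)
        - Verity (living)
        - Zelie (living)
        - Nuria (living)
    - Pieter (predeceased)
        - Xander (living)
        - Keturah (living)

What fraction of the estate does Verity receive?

Verity receives 1/12 of the estate.

The spouse counts as an additional share at the children's level, so there are 4 primary shares of £972,000. Matthias takes one such share (£972,000).
The children's combined portion (£2,916,000) is divided into 3 shares of £972,000: Esperanza's £972,000 share passes to Esperanza's issue; Kaspar's £972,000 share passes to Kaspar's issue; Pieter's £972,000 share passes to Pieter's issue.
Esperanza's share (£972,000) is divided into 2 shares of £486,000: Kalinda and Kenji each take £486,000.
Kaspar's share (£972,000) is divided into 3 shares of £324,000: Verity, Zelie, and Nuria each take £324,000.
Pieter's share (£972,000) is divided into 2 shares of £486,000: Xander and Keturah each take £486,000.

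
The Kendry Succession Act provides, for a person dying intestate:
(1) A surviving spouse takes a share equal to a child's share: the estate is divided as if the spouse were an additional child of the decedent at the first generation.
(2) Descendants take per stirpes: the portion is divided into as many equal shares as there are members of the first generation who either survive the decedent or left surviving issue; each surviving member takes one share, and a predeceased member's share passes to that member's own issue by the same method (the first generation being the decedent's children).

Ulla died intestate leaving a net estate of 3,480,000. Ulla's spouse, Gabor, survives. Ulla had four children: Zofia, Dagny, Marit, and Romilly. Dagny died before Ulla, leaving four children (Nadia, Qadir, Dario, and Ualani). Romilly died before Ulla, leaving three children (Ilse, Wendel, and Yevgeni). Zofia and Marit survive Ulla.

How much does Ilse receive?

The spouse counts as an additional share at the children's level, so there are 5 primary shares of 696,000. Gabor takes one such share (696,000).
The children's combined portion (2,784,000) is divided into 4 shares of 696,000: Zofia and Marit each take 696,000; Dagny's 696,000 share passes to Dagny's issue; Romilly's 696,000 share passes to Romilly's issue.
Dagny's share (696,000) is divided into 4 shares of 174,000: Nadia, Qadir, Dario, and Ualani each take 174,000.
Romilly's share (696,000) is divided into 3 shares of 232,000: Ilse, Wendel, and Yevgeni each take 232,000.

Ilse receives 232,000.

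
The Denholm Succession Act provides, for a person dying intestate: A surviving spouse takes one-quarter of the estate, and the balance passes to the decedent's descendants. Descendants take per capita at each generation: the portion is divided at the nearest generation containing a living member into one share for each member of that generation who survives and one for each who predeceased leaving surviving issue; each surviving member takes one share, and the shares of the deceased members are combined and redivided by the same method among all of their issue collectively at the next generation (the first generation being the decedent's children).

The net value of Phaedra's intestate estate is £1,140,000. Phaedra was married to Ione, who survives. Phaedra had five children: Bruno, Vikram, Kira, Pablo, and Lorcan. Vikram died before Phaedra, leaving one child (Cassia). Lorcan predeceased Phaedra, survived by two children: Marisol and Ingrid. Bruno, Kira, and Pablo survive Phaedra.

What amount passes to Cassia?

Ione takes one-quarter of £1,140,000 = £285,000. The remaining £855,000 passes to the descendants.
The descendants' portion (£855,000) is divided at the children's generation into 5 shares of £171,000. Bruno, Kira, and Pablo each take £171,000. The 2 shares of the deceased (Vikram and Lorcan) are combined into a pool of £342,000.
That pool (£342,000) is divided at the grandchildren's generation equally among Cassia, Marisol, and Ingrid: £114,000 each.

Cassia receives £114,000.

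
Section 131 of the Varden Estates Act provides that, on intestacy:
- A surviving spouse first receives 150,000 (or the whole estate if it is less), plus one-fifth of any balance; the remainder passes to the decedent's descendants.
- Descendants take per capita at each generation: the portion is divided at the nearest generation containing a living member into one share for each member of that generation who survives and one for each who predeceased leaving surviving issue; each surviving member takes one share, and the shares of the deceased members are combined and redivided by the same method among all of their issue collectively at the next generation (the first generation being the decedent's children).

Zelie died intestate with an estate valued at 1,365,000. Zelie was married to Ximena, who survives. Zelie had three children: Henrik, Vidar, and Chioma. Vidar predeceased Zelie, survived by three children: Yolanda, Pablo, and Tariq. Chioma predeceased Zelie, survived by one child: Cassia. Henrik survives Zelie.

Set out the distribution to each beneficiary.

Ximena: 393,000; Henrik: 324,000; Yolanda: 162,000; Pablo: 162,000; Tariq: 162,000; Cassia: 162,000

Ximena first takes 150,000, leaving a balance of 1,215,000. Ximena then takes one-fifth of the balance (243,000), for a total of 393,000. The remaining 972,000 passes to the descendants.
The descendants' portion (972,000) is divided at the children's generation into 3 shares of 324,000. Henrik takes 324,000. The 2 shares of the deceased (Vidar and Chioma) are combined into a pool of 648,000.
That pool (648,000) is divided at the grandchildren's generation equally among Yolanda, Pablo, Tariq, and Cassia: 162,000 each.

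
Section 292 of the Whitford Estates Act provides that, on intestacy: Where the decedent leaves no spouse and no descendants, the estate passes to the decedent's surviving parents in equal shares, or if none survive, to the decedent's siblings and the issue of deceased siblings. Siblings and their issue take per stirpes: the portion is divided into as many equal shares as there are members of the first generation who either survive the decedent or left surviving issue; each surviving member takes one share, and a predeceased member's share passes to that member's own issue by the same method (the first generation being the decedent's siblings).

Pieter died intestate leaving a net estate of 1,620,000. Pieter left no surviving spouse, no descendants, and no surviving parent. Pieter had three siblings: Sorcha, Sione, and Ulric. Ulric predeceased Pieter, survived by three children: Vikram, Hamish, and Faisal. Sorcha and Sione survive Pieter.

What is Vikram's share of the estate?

The entire 1,620,000 passes to the siblings and their issue.
That amount (1,620,000) is divided into 3 shares of 540,000: Sorcha and Sione each take 540,000; Ulric's 540,000 share passes to Ulric's issue.
Ulric's share (540,000) is divided into 3 shares of 180,000: Vikram, Hamish, and Faisal each take 180,000.

Vikram receives 180,000.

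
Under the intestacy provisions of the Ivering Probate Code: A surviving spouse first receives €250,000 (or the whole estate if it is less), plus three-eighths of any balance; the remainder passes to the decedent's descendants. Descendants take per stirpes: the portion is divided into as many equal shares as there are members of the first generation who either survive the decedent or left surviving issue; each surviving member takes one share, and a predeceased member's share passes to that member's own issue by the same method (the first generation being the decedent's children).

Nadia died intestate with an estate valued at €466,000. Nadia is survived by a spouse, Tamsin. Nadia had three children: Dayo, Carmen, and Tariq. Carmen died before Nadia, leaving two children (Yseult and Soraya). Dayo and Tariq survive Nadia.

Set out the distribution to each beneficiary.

Tamsin first takes €250,000, leaving a balance of €216,000. Tamsin then takes three-eighths of the balance (€81,000), for a total of €331,000. The remaining €135,000 passes to the descendants.
The descendants' portion (€135,000) is divided into 3 shares of €45,000: Dayo and Tariq each take €45,000; Carmen's €45,000 share passes to Carmen's issue.
Carmen's share (€45,000) is divided into 2 shares of €22,500: Yseult and Soraya each take €22,500.

Tamsin: €331,000; Dayo: €45,000; Yseult: €22,500; Soraya: €22,500; Tariq: €45,000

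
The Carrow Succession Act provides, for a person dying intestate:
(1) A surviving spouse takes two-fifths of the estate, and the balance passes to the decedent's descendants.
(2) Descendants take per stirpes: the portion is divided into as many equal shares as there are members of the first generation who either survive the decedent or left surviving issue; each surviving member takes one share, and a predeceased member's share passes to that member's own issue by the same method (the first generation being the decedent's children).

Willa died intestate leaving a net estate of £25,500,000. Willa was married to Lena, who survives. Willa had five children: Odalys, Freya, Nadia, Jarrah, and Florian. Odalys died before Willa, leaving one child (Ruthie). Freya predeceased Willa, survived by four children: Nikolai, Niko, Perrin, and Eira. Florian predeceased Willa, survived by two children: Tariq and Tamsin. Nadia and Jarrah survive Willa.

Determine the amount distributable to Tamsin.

Lena takes two-fifths of £25,500,000 = £10,200,000. The remaining £15,300,000 passes to the descendants.
The descendants' portion (£15,300,000) is divided into 5 shares of £3,060,000: Nadia and Jarrah each take £3,060,000; Odalys's £3,060,000 share passes to Odalys's issue; Freya's £3,060,000 share passes to Freya's issue; Florian's £3,060,000 share passes to Florian's issue.
Odalys's share (£3,060,000) passes entirely to Ruthie.
Freya's share (£3,060,000) is divided into 4 shares of £765,000: Nikolai, Niko, Perrin, and Eira each take £765,000.
Florian's share (£3,060,000) is divided into 2 shares of £1,530,000: Tariq and Tamsin each take £1,530,000.

Tamsin receives £1,530,000.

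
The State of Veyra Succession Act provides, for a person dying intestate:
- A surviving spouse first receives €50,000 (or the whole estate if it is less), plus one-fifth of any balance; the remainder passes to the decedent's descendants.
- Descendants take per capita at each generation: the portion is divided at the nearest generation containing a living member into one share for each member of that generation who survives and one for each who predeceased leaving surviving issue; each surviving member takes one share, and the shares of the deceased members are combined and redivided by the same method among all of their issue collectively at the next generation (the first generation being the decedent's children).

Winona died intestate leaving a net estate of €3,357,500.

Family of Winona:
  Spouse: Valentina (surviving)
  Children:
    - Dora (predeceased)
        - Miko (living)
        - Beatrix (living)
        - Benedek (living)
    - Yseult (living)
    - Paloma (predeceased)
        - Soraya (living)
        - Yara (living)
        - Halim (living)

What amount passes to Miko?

Miko receives €294,000.

Valentina first takes €50,000, leaving a balance of €3,307,500. Valentina then takes one-fifth of the balance (€661,500), for a total of €711,500. The remaining €2,646,000 passes to the descendants.
The descendants' portion (€2,646,000) is divided at the children's generation into 3 shares of €882,000. Yseult takes €882,000. The 2 shares of the deceased (Dora and Paloma) are combined into a pool of €1,764,000.
That pool (€1,764,000) is divided at the grandchildren's generation equally among Miko, Beatrix, Benedek, Soraya, Yara, and Halim: €294,000 each.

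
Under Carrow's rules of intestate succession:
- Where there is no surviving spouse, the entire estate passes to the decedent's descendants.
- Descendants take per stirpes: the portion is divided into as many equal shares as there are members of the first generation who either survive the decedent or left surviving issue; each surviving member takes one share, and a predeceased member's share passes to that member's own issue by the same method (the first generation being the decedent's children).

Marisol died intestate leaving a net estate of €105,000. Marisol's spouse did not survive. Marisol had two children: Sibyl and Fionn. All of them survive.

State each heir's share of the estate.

The entire €105,000 passes to the descendants.
That amount (€105,000) is divided into 2 shares of €52,500: Sibyl and Fionn each take €52,500.

Sibyl: €52,500; Fionn: €52,500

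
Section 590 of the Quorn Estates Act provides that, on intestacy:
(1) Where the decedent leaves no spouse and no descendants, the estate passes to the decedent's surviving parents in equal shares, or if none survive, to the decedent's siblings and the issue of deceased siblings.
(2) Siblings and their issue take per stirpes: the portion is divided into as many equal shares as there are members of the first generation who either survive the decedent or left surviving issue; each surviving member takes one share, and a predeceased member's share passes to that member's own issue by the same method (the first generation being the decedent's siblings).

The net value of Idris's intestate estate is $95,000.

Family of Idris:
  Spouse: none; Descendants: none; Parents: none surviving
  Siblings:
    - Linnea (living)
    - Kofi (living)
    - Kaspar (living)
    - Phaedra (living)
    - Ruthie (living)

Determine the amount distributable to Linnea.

The entire $95,000 passes to the siblings and their issue.
That amount ($95,000) is divided into 5 shares of $19,000: Linnea, Kofi, Kaspar, Phaedra, and Ruthie each take $19,000.

Linnea receives $19,000.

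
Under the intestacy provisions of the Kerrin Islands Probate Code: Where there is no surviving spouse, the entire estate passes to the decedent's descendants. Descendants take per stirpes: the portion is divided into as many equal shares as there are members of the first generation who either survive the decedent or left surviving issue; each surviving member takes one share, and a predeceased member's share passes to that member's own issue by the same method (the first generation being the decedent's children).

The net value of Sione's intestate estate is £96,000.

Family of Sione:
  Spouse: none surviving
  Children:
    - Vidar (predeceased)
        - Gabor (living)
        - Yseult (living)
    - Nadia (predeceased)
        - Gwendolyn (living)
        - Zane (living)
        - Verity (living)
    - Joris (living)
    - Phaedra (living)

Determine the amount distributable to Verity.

Verity receives £8,000.

The entire £96,000 passes to the descendants.
That amount (£96,000) is divided into 4 shares of £24,000: Joris and Phaedra each take £24,000; Vidar's £24,000 share passes to Vidar's issue; Nadia's £24,000 share passes to Nadia's issue.
Vidar's share (£24,000) is divided into 2 shares of £12,000: Gabor and Yseult each take £12,000.
Nadia's share (£24,000) is divided into 3 shares of £8,000: Gwendolyn, Zane, and Verity each take £8,000.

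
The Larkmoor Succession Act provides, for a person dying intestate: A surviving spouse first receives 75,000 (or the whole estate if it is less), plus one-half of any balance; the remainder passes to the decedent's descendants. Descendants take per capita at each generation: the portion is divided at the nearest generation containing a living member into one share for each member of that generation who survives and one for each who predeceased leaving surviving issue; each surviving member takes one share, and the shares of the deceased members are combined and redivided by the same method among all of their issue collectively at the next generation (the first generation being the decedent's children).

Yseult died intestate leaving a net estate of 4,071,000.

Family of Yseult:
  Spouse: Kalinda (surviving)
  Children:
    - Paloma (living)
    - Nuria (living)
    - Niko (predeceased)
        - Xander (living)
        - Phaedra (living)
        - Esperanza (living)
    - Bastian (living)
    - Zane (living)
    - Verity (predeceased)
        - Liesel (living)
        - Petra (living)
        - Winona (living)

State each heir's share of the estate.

Kalinda first takes 75,000, leaving a balance of 3,996,000. Kalinda then takes one-half of the balance (1,998,000), for a total of 2,073,000. The remaining 1,998,000 passes to the descendants.
The descendants' portion (1,998,000) is divided at the children's generation into 6 shares of 333,000. Paloma, Nuria, Bastian, and Zane each take 333,000. The 2 shares of the deceased (Niko and Verity) are combined into a pool of 666,000.
That pool (666,000) is divided at the grandchildren's generation equally among Xander, Phaedra, Esperanza, Liesel, Petra, and Winona: 111,000 each.

Kalinda: 2,073,000; Paloma: 333,000; Nuria: 333,000; Xander: 111,000; Phaedra: 111,000; Esperanza: 111,000; Bastian: 333,000; Zane: 333,000; Liesel: 111,000; Petra: 111,000; Winona: 111,000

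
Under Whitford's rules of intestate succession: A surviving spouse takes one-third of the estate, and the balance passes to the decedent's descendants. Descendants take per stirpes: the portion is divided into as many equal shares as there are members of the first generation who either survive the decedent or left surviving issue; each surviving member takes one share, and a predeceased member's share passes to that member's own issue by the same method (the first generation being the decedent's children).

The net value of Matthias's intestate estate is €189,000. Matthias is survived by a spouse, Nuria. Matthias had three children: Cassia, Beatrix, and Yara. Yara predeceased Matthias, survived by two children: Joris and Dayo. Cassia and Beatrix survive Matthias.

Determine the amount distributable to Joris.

Joris receives €21,000.

Nuria takes one-third of €189,000 = €63,000. The remaining €126,000 passes to the descendants.
The descendants' portion (€126,000) is divided into 3 shares of €42,000: Cassia and Beatrix each take €42,000; Yara's €42,000 share passes to Yara's issue.
Yara's share (€42,000) is divided into 2 shares of €21,000: Joris and Dayo each take €21,000.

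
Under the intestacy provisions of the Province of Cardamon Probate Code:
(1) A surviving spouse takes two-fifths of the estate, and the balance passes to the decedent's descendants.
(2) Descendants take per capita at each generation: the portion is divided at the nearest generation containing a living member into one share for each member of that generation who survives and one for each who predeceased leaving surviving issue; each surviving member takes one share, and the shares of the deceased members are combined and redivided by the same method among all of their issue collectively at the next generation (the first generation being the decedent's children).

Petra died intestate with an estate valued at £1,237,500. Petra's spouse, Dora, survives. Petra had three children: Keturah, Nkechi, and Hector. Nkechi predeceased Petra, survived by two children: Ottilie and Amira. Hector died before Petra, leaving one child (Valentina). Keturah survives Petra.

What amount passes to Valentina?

Valentina receives £165,000.

Dora takes two-fifths of £1,237,500 = £495,000. The remaining £742,500 passes to the descendants.
The descendants' portion (£742,500) is divided at the children's generation into 3 shares of £247,500. Keturah takes £247,500. The 2 shares of the deceased (Nkechi and Hector) are combined into a pool of £495,000.
That pool (£495,000) is divided at the grandchildren's generation equally among Ottilie, Amira, and Valentina: £165,000 each.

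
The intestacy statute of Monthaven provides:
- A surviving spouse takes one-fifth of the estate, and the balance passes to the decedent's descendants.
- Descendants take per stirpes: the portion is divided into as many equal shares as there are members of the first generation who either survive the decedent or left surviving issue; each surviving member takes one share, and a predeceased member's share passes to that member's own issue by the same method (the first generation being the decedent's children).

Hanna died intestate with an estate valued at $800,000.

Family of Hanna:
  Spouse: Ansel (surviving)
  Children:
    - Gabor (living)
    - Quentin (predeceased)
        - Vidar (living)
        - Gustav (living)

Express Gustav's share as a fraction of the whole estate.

Gustav receives 1/5 of the estate.

Ansel takes one-fifth of $800,000 = $160,000. The remaining $640,000 passes to the descendants.
The descendants' portion ($640,000) is divided into 2 shares of $320,000: Gabor takes $320,000; Quentin's $320,000 share passes to Quentin's issue.
Quentin's share ($320,000) is divided into 2 shares of $160,000: Vidar and Gustav each take $160,000.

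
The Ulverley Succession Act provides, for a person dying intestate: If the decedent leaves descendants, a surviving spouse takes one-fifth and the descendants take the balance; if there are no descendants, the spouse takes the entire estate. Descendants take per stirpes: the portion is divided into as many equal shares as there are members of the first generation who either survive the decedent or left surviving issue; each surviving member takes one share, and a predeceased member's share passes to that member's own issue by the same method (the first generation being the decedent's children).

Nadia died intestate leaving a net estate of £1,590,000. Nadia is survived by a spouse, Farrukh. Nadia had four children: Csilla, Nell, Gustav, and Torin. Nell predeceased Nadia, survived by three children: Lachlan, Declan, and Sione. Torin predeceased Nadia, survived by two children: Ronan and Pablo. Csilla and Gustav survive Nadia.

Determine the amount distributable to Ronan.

Farrukh takes one-fifth of £1,590,000 = £318,000. The remaining £1,272,000 passes to the descendants.
The descendants' portion (£1,272,000) is divided into 4 shares of £318,000: Csilla and Gustav each take £318,000; Nell's £318,000 share passes to Nell's issue; Torin's £318,000 share passes to Torin's issue.
Nell's share (£318,000) is divided into 3 shares of £106,000: Lachlan, Declan, and Sione each take £106,000.
Torin's share (£318,000) is divided into 2 shares of £159,000: Ronan and Pablo each take £159,000.

Ronan receives £159,000.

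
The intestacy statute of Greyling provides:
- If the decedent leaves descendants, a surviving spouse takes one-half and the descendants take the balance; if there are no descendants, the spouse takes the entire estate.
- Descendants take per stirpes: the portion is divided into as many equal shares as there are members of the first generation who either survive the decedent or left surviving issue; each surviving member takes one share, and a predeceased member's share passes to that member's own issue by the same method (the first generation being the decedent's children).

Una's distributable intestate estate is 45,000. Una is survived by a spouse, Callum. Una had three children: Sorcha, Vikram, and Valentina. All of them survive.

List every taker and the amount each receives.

Callum takes one-half of 45,000 = 22,500. The remaining 22,500 passes to the descendants.
The descendants' portion (22,500) is divided into 3 shares of 7,500: Sorcha, Vikram, and Valentina each take 7,500.

Callum: 22,500; Sorcha: 7,500; Vikram: 7,500; Valentina: 7,500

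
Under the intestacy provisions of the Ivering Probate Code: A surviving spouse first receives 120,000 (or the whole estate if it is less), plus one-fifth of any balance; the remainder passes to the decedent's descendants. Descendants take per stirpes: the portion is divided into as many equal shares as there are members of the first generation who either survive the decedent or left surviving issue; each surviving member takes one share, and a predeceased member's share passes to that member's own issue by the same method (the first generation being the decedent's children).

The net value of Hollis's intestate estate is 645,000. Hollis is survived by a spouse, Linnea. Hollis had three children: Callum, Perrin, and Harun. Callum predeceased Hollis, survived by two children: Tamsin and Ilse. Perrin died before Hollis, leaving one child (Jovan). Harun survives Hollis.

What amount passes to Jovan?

Linnea first takes 120,000, leaving a balance of 525,000. Linnea then takes one-fifth of the balance (105,000), for a total of 225,000. The remaining 420,000 passes to the descendants.
The descendants' portion (420,000) is divided into 3 shares of 140,000: Harun takes 140,000; Callum's 140,000 share passes to Callum's issue; Perrin's 140,000 share passes to Perrin's issue.
Callum's share (140,000) is divided into 2 shares of 70,000: Tamsin and Ilse each take 70,000.
Perrin's share (140,000) passes entirely to Jovan.

Jovan receives 140,000.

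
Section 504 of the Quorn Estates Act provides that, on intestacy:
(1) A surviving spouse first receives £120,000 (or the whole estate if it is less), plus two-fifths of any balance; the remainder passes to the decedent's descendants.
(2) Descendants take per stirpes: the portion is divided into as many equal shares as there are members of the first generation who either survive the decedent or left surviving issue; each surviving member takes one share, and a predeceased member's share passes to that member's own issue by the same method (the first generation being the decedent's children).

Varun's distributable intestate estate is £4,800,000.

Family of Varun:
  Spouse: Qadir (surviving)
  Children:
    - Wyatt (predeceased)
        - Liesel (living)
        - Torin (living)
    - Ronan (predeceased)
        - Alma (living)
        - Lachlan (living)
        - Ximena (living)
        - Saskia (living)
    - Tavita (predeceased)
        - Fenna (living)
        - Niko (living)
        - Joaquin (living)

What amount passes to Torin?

Torin receives £468,000.

Qadir first takes £120,000, leaving a balance of £4,680,000. Qadir then takes two-fifths of the balance (£1,872,000), for a total of £1,992,000. The remaining £2,808,000 passes to the descendants.
The descendants' portion (£2,808,000) is divided into 3 shares of £936,000: Wyatt's £936,000 share passes to Wyatt's issue; Ronan's £936,000 share passes to Ronan's issue; Tavita's £936,000 share passes to Tavita's issue.
Wyatt's share (£936,000) is divided into 2 shares of £468,000: Liesel and Torin each take £468,000.
Ronan's share (£936,000) is divided into 4 shares of £234,000: Alma, Lachlan, Ximena, and Saskia each take £234,000.
Tavita's share (£936,000) is divided into 3 shares of £312,000: Fenna, Niko, and Joaquin each take £312,000.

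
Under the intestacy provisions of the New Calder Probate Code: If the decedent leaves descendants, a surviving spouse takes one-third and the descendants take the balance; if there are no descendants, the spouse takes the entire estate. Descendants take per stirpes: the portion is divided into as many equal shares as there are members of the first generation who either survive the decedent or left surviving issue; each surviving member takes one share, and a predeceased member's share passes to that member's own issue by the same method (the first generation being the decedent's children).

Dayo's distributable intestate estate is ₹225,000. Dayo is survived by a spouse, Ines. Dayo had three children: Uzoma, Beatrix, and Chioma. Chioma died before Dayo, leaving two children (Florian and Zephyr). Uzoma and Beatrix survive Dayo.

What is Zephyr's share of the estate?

Zephyr receives ₹25,000.

Ines takes one-third of ₹225,000 = ₹75,000. The remaining ₹150,000 passes to the descendants.
The descendants' portion (₹150,000) is divided into 3 shares of ₹50,000: Uzoma and Beatrix each take ₹50,000; Chioma's ₹50,000 share passes to Chioma's issue.
Chioma's share (₹50,000) is divided into 2 shares of ₹25,000: Florian and Zephyr each take ₹25,000.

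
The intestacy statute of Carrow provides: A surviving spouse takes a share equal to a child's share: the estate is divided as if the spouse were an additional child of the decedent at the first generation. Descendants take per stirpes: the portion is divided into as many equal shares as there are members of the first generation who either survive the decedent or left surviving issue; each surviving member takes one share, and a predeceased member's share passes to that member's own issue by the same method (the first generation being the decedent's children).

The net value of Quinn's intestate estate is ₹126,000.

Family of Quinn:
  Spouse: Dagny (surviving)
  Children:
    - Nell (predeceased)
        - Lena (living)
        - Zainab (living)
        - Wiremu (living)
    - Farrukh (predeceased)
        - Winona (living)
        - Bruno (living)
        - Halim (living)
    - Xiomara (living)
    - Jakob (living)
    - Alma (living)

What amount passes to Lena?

Lena receives ₹7,000.

The spouse counts as an additional share at the children's level, so there are 6 primary shares of ₹21,000. Dagny takes one such share (₹21,000).
The children's combined portion (₹105,000) is divided into 5 shares of ₹21,000: Xiomara, Jakob, and Alma each take ₹21,000; Nell's ₹21,000 share passes to Nell's issue; Farrukh's ₹21,000 share passes to Farrukh's issue.
Nell's share (₹21,000) is divided into 3 shares of ₹7,000: Lena, Zainab, and Wiremu each take ₹7,000.
Farrukh's share (₹21,000) is divided into 3 shares of ₹7,000: Winona, Bruno, and Halim each take ₹7,000.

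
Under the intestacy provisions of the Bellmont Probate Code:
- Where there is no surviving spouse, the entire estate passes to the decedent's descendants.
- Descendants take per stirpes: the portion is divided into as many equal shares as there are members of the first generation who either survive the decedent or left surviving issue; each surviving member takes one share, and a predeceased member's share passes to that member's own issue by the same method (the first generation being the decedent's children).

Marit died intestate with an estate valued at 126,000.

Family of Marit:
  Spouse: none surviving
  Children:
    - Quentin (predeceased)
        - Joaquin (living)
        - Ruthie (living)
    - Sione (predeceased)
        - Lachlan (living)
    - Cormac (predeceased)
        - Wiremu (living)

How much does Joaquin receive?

The entire 126,000 passes to the descendants.
That amount (126,000) is divided into 3 shares of 42,000: Quentin's 42,000 share passes to Quentin's issue; Sione's 42,000 share passes to Sione's issue; Cormac's 42,000 share passes to Cormac's issue.
Quentin's share (42,000) is divided into 2 shares of 21,000: Joaquin and Ruthie each take 21,000.
Sione's share (42,000) passes entirely to Lachlan.
Cormac's share (42,000) passes entirely to Wiremu.

Joaquin receives 21,000.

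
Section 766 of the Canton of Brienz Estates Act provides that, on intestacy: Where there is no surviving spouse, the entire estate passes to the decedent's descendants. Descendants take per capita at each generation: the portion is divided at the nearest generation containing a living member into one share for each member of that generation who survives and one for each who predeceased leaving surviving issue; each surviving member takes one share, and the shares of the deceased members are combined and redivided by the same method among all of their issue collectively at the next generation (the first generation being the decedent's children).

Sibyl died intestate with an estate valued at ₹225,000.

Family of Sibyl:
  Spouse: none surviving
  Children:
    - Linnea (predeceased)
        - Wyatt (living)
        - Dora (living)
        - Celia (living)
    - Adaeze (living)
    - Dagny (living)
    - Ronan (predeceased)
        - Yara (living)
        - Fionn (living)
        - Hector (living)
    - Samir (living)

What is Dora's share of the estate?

Dora receives ₹15,000.

The entire ₹225,000 passes to the descendants.
That amount (₹225,000) is divided at the children's generation into 5 shares of ₹45,000. Adaeze, Dagny, and Samir each take ₹45,000. The 2 shares of the deceased (Linnea and Ronan) are combined into a pool of ₹90,000.
That pool (₹90,000) is divided at the grandchildren's generation equally among Wyatt, Dora, Celia, Yara, Fionn, and Hector: ₹15,000 each.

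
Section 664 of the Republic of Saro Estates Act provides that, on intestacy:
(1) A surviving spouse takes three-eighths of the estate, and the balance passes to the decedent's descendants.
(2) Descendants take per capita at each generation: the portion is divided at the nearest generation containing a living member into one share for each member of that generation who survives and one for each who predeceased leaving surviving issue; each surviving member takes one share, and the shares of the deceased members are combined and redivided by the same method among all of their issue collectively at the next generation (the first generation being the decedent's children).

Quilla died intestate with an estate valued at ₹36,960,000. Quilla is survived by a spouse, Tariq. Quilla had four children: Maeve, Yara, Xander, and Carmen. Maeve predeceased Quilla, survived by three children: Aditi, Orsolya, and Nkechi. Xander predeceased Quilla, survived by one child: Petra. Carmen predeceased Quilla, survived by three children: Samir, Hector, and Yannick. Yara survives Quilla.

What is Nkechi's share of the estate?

Nkechi receives ₹2,475,000.

Tariq takes three-eighths of ₹36,960,000 = ₹13,860,000. The remaining ₹23,100,000 passes to the descendants.
The descendants' portion (₹23,100,000) is divided at the children's generation into 4 shares of ₹5,775,000. Yara takes ₹5,775,000. The 3 shares of the deceased (Maeve, Xander, and Carmen) are combined into a pool of ₹17,325,000.
That pool (₹17,325,000) is divided at the grandchildren's generation equally among Aditi, Orsolya, Nkechi, Petra, Samir, Hector, and Yannick: ₹2,475,000 each.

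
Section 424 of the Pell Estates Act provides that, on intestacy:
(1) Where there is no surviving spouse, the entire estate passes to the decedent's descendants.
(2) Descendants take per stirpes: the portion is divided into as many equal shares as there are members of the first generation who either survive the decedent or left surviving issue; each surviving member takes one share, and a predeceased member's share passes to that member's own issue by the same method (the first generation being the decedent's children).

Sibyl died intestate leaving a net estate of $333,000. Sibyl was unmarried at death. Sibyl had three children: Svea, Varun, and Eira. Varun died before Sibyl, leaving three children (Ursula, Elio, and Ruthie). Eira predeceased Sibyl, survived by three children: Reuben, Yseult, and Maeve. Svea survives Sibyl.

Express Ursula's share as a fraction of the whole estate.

The entire $333,000 passes to the descendants.
That amount ($333,000) is divided into 3 shares of $111,000: Svea takes $111,000; Varun's $111,000 share passes to Varun's issue; Eira's $111,000 share passes to Eira's issue.
Varun's share ($111,000) is divided into 3 shares of $37,000: Ursula, Elio, and Ruthie each take $37,000.
Eira's share ($111,000) is divided into 3 shares of $37,000: Reuben, Yseult, and Maeve each take $37,000.

Ursula receives 1/9 of the estate.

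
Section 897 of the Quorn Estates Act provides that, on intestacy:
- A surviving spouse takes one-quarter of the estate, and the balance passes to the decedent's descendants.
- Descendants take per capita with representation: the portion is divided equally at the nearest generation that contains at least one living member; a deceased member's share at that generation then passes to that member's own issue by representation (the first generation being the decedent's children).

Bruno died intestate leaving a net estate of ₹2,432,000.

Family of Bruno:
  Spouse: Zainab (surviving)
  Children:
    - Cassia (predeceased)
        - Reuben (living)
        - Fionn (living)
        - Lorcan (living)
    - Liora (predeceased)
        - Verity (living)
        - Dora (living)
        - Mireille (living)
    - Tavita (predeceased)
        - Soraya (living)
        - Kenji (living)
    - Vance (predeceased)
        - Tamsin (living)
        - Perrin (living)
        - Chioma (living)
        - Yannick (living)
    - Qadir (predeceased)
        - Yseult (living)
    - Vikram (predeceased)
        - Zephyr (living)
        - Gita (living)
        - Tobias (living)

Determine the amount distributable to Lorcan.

Lorcan receives ₹114,000.

Zainab takes one-quarter of ₹2,432,000 = ₹608,000. The remaining ₹1,824,000 passes to the descendants.
No child survives, so the initial division is made at the grandchildren's generation.
The descendants' portion (₹1,824,000) is divided into 16 shares of ₹114,000: Reuben, Fionn, Lorcan, Verity, Dora, Mireille, Soraya, Kenji, Tamsin, Perrin, Chioma, Yannick, Yseult, Zephyr, Gita, and Tobias each take ₹114,000.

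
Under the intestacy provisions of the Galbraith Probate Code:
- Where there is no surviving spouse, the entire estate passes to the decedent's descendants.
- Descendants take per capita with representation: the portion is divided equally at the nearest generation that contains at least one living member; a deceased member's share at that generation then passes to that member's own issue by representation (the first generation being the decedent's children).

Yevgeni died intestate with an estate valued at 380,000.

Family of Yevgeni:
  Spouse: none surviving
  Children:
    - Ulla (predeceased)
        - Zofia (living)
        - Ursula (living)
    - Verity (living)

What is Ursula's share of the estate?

The entire 380,000 passes to the descendants.
That amount (380,000) is divided into 2 shares of 190,000: Verity takes 190,000; Ulla's 190,000 share passes to Ulla's issue.
Ulla's share (190,000) is divided into 2 shares of 95,000: Zofia and Ursula each take 95,000.

Ursula receives 95,000.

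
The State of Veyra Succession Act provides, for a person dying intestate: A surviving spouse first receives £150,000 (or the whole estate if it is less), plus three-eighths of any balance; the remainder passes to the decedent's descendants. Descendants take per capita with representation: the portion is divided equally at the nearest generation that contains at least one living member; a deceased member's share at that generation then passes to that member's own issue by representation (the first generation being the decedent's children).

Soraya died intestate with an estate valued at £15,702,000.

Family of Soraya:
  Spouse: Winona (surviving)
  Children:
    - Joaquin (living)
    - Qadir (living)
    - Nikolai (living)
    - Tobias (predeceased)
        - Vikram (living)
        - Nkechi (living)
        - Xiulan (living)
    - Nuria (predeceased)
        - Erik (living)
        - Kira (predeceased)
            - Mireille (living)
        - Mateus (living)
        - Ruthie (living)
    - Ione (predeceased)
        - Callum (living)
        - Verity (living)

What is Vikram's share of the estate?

Vikram receives £540,000.

Winona first takes £150,000, leaving a balance of £15,552,000. Winona then takes three-eighths of the balance (£5,832,000), for a total of £5,982,000. The remaining £9,720,000 passes to the descendants.
The descendants' portion (£9,720,000) is divided into 6 shares of £1,620,000: Joaquin, Qadir, and Nikolai each take £1,620,000; Tobias's £1,620,000 share passes to Tobias's issue; Nuria's £1,620,000 share passes to Nuria's issue; Ione's £1,620,000 share passes to Ione's issue.
Tobias's share (£1,620,000) is divided into 3 shares of £540,000: Vikram, Nkechi, and Xiulan each take £540,000.
Nuria's share (£1,620,000) is divided into 4 shares of £405,000: Erik, Mateus, and Ruthie each take £405,000; Kira's £405,000 share passes to Kira's issue.
Kira's share (£405,000) passes entirely to Mireille.
Ione's share (£1,620,000) is divided into 2 shares of £810,000: Callum and Verity each take £810,000.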